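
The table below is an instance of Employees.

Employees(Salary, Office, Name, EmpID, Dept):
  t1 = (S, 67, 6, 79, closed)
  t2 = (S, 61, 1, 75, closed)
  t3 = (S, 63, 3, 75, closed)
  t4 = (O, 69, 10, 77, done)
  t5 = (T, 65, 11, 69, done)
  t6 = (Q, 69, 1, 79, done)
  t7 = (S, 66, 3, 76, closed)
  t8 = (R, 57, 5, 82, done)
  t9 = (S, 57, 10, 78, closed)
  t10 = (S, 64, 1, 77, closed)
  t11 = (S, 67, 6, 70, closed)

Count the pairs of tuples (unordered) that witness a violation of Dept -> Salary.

Dept=closed: all 7 rows agree on Salary — 0 pairs.
Dept=done: violating pairs (4,5), (4,6), (4,8), (5,6), (5,8), (6,8) — 6 pairs.

6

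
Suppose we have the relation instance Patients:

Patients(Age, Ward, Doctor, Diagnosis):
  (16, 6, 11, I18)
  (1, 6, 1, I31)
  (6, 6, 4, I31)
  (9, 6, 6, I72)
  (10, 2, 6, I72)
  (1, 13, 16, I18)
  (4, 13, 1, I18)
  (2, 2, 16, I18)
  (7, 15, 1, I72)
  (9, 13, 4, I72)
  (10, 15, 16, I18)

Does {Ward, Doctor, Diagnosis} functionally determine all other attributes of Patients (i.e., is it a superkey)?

All 11 rows have distinct {Ward, Doctor, Diagnosis} values, so {Ward, Doctor, Diagnosis} → (all attributes) holds and {Ward, Doctor, Diagnosis} is a superkey.

Yes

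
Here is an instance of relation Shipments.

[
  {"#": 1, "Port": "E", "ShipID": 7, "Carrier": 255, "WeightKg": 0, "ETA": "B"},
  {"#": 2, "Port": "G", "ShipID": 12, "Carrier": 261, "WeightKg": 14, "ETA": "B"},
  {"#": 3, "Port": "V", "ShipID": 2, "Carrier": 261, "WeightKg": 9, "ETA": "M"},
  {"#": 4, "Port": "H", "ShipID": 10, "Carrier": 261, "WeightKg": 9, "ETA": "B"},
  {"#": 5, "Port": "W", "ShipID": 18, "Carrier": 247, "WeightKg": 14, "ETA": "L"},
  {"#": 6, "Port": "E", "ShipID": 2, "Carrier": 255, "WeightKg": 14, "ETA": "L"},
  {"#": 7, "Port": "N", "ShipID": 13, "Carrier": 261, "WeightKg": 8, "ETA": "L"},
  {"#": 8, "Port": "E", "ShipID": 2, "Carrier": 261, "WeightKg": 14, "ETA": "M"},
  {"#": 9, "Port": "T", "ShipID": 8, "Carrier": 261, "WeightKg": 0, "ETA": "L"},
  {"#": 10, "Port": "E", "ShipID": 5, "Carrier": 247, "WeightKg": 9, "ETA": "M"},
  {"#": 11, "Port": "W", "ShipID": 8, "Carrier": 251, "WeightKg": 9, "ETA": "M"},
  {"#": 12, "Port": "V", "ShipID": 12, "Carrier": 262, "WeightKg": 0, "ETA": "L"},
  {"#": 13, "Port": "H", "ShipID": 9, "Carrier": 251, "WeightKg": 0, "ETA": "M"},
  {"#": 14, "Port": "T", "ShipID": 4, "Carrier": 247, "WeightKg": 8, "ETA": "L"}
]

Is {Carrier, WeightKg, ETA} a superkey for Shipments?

All 14 rows have distinct {Carrier, WeightKg, ETA} values, so {Carrier, WeightKg, ETA} → (all attributes) holds and {Carrier, WeightKg, ETA} is a superkey.

Yes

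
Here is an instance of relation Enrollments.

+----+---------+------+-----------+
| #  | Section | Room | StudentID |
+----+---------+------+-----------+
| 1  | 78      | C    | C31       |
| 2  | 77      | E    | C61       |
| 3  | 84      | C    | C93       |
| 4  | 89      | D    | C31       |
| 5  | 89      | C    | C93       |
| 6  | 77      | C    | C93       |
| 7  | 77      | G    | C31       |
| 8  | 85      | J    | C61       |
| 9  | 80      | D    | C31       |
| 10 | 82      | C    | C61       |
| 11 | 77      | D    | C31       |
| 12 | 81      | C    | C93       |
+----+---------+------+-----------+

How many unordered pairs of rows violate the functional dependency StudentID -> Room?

StudentID=C31: violating pairs (1,4), (1,7), (1,9), (1,11), (4,7), (7,9), (7,11) — 7 pairs.
StudentID=C61: violating pairs (2,8), (2,10), (8,10) — 3 pairs.
StudentID=C93: all 4 rows agree on Room — 0 pairs.

10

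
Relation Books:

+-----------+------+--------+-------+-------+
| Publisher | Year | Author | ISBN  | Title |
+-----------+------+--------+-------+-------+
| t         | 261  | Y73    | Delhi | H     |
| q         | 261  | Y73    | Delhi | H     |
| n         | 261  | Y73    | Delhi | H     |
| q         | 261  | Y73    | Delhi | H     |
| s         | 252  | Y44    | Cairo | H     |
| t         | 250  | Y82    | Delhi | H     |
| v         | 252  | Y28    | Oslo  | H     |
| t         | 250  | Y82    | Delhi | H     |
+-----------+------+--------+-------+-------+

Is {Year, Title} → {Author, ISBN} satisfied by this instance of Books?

(Year=261, Title=H): 4 rows → {Author,ISBN} = (Y73, Delhi), (Y73, Delhi), (Y73, Delhi), (Y73, Delhi) ✓
(Year=252, Title=H): 2 rows → {Author,ISBN} takes values {(Y44, Cairo), (Y28, Oslo)} — violation
(Year=250, Title=H): 2 rows → {Author,ISBN} = (Y82, Delhi), (Y82, Delhi) ✓
Two rows agree on {Year, Title} but differ on {Author, ISBN}, so {Year, Title} → {Author, ISBN} does not hold.

No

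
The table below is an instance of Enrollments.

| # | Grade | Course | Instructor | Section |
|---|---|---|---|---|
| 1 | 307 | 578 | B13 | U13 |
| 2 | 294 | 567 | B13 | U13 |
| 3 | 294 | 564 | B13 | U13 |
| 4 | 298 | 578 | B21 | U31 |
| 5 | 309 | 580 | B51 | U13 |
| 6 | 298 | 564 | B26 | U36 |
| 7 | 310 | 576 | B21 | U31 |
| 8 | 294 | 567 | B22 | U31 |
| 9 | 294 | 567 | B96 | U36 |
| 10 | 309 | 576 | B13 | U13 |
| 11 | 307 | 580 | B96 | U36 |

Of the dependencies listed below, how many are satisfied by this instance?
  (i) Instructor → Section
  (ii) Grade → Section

1

(i) Instructor → Section: every LHS value maps to a single RHS value — holds.
(ii) Grade → Section: Grade=307: rows 1, 11 → Section takes values {U13, U36} — violation; Grade=294: rows 2, 3, 8, 9 → Section takes values {U13, U31, U36} — violation; Grade=298: rows 4, 6 → Section takes values {U31, U36} — violation — fails.
1 of the 2 dependencies holds.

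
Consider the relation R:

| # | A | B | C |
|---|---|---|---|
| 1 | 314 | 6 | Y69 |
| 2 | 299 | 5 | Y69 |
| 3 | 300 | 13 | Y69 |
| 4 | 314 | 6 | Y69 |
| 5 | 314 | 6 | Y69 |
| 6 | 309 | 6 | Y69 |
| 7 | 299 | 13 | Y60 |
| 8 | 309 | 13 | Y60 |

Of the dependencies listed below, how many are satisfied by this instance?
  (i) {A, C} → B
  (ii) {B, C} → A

1

(i) {A, C} → B: every LHS value maps to a single RHS value — holds.
(ii) {B, C} → A: (B=6, C=Y69): rows 1, 4, 5, 6 → A takes values {314, 309} — violation; (B=13, C=Y60): rows 7, 8 → A takes values {299, 309} — violation — fails.
1 of the 2 dependencies holds.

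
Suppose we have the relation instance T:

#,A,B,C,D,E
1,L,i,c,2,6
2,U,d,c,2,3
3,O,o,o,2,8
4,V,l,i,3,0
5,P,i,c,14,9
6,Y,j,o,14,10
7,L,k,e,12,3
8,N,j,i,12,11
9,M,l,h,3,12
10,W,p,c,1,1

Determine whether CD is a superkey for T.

Rows 1 and 2 have the same CD value (C=c, D=2) but are distinct tuples, so CD does not determine every attribute — not a superkey.

No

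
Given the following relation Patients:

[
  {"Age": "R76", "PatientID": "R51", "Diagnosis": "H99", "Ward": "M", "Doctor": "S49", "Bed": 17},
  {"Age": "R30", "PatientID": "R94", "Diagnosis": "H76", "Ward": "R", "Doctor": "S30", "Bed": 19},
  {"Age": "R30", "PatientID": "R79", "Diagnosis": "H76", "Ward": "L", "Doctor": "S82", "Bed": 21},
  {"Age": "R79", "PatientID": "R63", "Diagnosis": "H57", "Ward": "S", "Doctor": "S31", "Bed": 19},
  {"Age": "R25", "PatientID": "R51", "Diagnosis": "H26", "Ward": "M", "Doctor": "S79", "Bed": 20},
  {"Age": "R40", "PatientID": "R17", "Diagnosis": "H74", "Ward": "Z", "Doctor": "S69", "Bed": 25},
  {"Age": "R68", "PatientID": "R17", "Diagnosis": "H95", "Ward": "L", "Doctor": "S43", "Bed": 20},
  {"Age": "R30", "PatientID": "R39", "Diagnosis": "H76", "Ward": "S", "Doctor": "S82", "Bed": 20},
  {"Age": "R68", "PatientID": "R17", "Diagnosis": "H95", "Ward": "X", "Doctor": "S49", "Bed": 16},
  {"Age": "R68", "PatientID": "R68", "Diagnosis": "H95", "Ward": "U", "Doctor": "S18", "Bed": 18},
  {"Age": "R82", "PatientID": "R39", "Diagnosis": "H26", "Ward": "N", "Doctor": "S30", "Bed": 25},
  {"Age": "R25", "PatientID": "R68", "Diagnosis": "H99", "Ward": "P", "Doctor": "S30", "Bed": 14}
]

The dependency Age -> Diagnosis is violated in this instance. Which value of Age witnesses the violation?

R25

Age=R76: 1 row → Diagnosis = H99 ✓
Age=R30: 3 rows → Diagnosis = H76, H76, H76 ✓
Age=R79: 1 row → Diagnosis = H57 ✓
Age=R25: 2 rows → Diagnosis takes values {H26, H99} — violation
Age=R40: 1 row → Diagnosis = H74 ✓
Age=R68: 3 rows → Diagnosis = H95, H95, H95 ✓
Age=R82: 1 row → Diagnosis = H26 ✓
The only Age value with inconsistent Diagnosis is Age=R25.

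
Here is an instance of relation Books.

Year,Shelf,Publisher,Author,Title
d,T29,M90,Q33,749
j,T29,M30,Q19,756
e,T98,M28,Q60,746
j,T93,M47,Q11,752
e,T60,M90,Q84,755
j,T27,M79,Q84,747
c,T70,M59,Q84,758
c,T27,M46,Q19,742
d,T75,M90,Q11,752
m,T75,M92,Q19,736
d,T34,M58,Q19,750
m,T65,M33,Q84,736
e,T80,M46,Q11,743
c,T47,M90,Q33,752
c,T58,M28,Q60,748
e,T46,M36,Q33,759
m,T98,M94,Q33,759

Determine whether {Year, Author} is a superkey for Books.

Yes

All 17 rows have distinct {Year, Author} values, so {Year, Author} → (all attributes) holds and {Year, Author} is a superkey.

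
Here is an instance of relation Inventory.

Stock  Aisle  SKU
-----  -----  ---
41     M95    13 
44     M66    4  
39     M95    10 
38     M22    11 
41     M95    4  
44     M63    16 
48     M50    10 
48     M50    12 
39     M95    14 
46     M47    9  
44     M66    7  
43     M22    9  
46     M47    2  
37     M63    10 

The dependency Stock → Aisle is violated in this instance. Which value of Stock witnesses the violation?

Stock=41: 2 rows → Aisle = M95, M95 ✓
Stock=44: 3 rows → Aisle takes values {M66, M63} — violation
Stock=39: 2 rows → Aisle = M95, M95 ✓
Stock=38: 1 row → Aisle = M22 ✓
Stock=48: 2 rows → Aisle = M50, M50 ✓
Stock=46: 2 rows → Aisle = M47, M47 ✓
Stock=43: 1 row → Aisle = M22 ✓
Stock=37: 1 row → Aisle = M63 ✓
The only Stock value with inconsistent Aisle is Stock=44.

44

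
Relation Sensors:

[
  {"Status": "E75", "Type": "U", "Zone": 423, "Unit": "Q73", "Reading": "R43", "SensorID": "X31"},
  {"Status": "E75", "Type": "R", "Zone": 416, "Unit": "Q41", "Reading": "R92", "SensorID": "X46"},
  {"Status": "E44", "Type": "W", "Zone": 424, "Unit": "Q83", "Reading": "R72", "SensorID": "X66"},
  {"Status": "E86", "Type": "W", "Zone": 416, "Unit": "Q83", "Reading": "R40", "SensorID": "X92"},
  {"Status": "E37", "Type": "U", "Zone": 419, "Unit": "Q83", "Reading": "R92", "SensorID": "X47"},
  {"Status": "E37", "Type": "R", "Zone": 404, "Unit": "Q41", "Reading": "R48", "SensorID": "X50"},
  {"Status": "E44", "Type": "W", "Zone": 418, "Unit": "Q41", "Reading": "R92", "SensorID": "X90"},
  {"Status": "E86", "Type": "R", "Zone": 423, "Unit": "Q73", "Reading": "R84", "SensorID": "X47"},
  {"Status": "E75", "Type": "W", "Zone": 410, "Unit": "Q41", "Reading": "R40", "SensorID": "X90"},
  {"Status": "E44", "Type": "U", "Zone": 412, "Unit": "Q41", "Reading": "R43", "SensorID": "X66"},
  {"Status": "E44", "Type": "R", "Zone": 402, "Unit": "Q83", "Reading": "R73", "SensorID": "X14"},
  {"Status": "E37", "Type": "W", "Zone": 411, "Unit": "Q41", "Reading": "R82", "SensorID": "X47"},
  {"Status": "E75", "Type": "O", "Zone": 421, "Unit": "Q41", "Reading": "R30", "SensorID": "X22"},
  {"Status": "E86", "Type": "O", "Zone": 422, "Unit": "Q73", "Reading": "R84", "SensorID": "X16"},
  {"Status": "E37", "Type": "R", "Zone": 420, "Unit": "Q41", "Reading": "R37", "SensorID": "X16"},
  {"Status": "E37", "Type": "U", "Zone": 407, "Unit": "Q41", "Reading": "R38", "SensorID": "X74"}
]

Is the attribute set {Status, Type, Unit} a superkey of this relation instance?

Two distinct rows share (Status=E37, Type=R, Unit=Q41), so {Status, Type, Unit} does not determine every attribute — not a superkey.

No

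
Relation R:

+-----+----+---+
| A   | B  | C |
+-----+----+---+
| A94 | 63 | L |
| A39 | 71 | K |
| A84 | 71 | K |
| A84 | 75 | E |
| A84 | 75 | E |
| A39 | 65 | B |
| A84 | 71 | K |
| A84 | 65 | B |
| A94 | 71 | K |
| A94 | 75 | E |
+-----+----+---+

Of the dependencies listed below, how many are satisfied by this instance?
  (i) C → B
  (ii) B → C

(i) C → B: every LHS value maps to a single RHS value — holds.
(ii) B → C: every LHS value maps to a single RHS value — holds.
2 of the 2 dependencies hold.

2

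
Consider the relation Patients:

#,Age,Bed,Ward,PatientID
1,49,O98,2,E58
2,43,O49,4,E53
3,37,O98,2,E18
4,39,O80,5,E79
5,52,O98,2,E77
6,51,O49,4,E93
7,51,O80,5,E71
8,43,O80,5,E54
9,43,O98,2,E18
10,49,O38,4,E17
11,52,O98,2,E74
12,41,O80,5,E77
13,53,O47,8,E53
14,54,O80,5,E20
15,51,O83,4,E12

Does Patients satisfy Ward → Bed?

No

Ward=2: rows 1, 3, 5, 9, 11 → Bed = O98, O98, O98, O98, O98 ✓
Ward=4: rows 2, 6, 10, 15 → Bed takes values {O49, O38, O83} — violation
Ward=5: rows 4, 7, 8, 12, 14 → Bed = O80, O80, O80, O80, O80 ✓
Ward=8: row 13 → Bed = O47 ✓
Two rows agree on Ward but differ on Bed, so Ward → Bed does not hold.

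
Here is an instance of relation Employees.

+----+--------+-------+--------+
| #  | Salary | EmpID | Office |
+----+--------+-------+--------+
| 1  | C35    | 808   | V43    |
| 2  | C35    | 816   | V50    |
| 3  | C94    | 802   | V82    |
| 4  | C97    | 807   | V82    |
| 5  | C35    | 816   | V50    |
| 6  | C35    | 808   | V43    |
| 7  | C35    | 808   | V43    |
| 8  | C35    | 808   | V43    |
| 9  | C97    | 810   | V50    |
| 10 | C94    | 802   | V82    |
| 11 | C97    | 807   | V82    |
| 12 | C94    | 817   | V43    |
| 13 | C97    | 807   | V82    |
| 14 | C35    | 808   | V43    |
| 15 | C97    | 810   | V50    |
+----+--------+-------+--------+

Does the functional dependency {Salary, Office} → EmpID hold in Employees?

(Salary=C35, Office=V43): rows 1, 6, 7, 8, 14 → EmpID = 808, 808, 808, 808, 808 ✓
(Salary=C35, Office=V50): rows 2, 5 → EmpID = 816, 816 ✓
(Salary=C94, Office=V82): rows 3, 10 → EmpID = 802, 802 ✓
(Salary=C97, Office=V82): rows 4, 11, 13 → EmpID = 807, 807, 807 ✓
(Salary=C97, Office=V50): rows 9, 15 → EmpID = 810, 810 ✓
(Salary=C94, Office=V43): row 12 → EmpID = 817 ✓
Every {Salary, Office} value is associated with a single EmpID value, so {Salary, Office} → EmpID holds.

Yes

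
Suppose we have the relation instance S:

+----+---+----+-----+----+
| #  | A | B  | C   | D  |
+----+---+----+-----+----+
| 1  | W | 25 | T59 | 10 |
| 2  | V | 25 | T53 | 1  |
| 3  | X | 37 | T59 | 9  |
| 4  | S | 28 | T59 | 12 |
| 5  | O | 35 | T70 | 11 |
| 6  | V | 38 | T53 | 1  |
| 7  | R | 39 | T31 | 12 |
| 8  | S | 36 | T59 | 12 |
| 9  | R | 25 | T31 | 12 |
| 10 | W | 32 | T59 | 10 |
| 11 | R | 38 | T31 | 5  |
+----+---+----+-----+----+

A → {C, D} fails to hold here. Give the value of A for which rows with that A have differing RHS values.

A=W: rows 1, 10 → {C,D} = (T59, 10), (T59, 10) ✓
A=V: rows 2, 6 → {C,D} = (T53, 1), (T53, 1) ✓
A=X: row 3 → {C,D} = (T59, 9) ✓
A=S: rows 4, 8 → {C,D} = (T59, 12), (T59, 12) ✓
A=O: row 5 → {C,D} = (T70, 11) ✓
A=R: rows 7, 9, 11 → {C,D} takes values {(T31, 12), (T31, 5)} — violation
The only A value with inconsistent RHS is A=R.

R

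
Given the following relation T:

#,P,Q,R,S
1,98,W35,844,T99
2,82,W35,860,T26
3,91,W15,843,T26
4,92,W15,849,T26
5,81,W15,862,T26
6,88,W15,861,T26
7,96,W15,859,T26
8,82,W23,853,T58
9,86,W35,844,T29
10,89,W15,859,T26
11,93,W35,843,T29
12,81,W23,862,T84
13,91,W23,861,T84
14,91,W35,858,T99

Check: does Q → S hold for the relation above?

Q=W35: rows 1, 2, 9, 11, 14 → S takes values {T99, T26, T29} — violation
Q=W15: rows 3, 4, 5, 6, 7, 10 → S = T26, T26, T26, T26, T26, T26 ✓
Q=W23: rows 8, 12, 13 → S takes values {T58, T84} — violation
Two rows agree on Q but differ on S, so Q → S does not hold.

No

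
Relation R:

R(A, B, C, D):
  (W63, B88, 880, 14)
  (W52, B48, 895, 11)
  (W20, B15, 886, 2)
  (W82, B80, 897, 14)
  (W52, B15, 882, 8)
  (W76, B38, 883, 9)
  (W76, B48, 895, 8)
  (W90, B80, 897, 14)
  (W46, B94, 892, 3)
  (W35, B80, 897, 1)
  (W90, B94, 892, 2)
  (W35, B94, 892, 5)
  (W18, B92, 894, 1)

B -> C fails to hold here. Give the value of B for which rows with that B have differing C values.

B15

B=B88: 1 row → C = 880 ✓
B=B48: 2 rows → C = 895, 895 ✓
B=B15: 2 rows → C takes values {886, 882} — violation
B=B80: 3 rows → C = 897, 897, 897 ✓
B=B38: 1 row → C = 883 ✓
B=B94: 3 rows → C = 892, 892, 892 ✓
B=B92: 1 row → C = 894 ✓
The only B value with inconsistent C is B=B15.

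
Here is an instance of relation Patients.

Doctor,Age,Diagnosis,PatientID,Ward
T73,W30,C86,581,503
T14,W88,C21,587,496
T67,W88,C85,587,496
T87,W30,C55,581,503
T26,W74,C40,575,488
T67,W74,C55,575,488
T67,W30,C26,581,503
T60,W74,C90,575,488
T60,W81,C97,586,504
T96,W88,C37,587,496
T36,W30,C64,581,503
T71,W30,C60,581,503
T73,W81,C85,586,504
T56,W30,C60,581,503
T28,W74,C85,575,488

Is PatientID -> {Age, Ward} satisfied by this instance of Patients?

Yes

PatientID=581: 6 rows → {Age,Ward} = (W30, 503), (W30, 503), (W30, 503), (W30, 503), (W30, 503), (W30, 503) ✓
PatientID=587: 3 rows → {Age,Ward} = (W88, 496), (W88, 496), (W88, 496) ✓
PatientID=575: 4 rows → {Age,Ward} = (W74, 488), (W74, 488), (W74, 488), (W74, 488) ✓
PatientID=586: 2 rows → {Age,Ward} = (W81, 504), (W81, 504) ✓
Every PatientID value is associated with a single {Age, Ward} value, so PatientID -> {Age, Ward} holds.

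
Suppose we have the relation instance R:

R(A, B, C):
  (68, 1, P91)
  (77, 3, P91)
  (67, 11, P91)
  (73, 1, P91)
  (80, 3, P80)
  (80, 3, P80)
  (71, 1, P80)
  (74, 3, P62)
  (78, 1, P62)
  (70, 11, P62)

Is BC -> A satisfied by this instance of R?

No

(B=1, C=P91): 2 rows → A takes values {68, 73} — violation
(B=3, C=P91): 1 row → A = 77 ✓
(B=11, C=P91): 1 row → A = 67 ✓
(B=3, C=P80): 2 rows → A = 80, 80 ✓
(B=1, C=P80): 1 row → A = 71 ✓
(B=3, C=P62): 1 row → A = 74 ✓
(B=1, C=P62): 1 row → A = 78 ✓
(B=11, C=P62): 1 row → A = 70 ✓
Two rows agree on BC but differ on A, so BC -> A does not hold.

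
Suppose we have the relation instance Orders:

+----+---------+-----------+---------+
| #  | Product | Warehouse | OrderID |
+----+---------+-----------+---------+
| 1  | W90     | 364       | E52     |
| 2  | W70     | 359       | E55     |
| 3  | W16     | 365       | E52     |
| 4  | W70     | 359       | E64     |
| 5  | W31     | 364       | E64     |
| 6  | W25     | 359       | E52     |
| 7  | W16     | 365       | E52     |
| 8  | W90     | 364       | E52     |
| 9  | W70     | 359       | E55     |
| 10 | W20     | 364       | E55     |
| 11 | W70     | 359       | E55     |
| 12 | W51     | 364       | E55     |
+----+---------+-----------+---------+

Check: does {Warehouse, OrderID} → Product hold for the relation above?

(Warehouse=364, OrderID=E52): rows 1, 8 → Product = W90, W90 ✓
(Warehouse=359, OrderID=E55): rows 2, 9, 11 → Product = W70, W70, W70 ✓
(Warehouse=365, OrderID=E52): rows 3, 7 → Product = W16, W16 ✓
(Warehouse=359, OrderID=E64): row 4 → Product = W70 ✓
(Warehouse=364, OrderID=E64): row 5 → Product = W31 ✓
(Warehouse=359, OrderID=E52): row 6 → Product = W25 ✓
(Warehouse=364, OrderID=E55): rows 10, 12 → Product takes values {W20, W51} — violation
Two rows agree on {Warehouse, OrderID} but differ on Product, so {Warehouse, OrderID} → Product does not hold.

No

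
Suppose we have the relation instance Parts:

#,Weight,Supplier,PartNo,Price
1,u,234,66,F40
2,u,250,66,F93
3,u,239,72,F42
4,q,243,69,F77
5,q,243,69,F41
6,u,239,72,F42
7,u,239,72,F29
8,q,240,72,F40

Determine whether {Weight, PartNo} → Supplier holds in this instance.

No

(Weight=u, PartNo=66): rows 1, 2 → Supplier takes values {234, 250} — violation
(Weight=u, PartNo=72): rows 3, 6, 7 → Supplier = 239, 239, 239 ✓
(Weight=q, PartNo=69): rows 4, 5 → Supplier = 243, 243 ✓
(Weight=q, PartNo=72): row 8 → Supplier = 240 ✓
Two rows agree on {Weight, PartNo} but differ on Supplier, so {Weight, PartNo} → Supplier does not hold.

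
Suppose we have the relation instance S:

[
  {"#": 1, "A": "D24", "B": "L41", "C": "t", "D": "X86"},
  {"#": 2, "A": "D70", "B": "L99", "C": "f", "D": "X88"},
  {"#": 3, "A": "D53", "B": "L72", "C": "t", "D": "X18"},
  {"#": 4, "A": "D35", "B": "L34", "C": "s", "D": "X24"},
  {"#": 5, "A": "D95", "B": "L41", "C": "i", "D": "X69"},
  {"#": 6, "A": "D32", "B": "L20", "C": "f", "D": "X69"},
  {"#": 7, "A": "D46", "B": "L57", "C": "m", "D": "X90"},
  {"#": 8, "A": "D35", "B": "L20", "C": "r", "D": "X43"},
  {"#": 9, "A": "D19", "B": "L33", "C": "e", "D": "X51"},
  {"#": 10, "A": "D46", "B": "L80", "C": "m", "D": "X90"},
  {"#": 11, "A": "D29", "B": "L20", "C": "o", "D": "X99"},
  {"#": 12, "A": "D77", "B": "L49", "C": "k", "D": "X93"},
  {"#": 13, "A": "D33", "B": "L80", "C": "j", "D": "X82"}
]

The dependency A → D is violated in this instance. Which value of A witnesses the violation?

A=D24: row 1 → D = X86 ✓
A=D70: row 2 → D = X88 ✓
A=D53: row 3 → D = X18 ✓
A=D35: rows 4, 8 → D takes values {X24, X43} — violation
A=D95: row 5 → D = X69 ✓
A=D32: row 6 → D = X69 ✓
A=D46: rows 7, 10 → D = X90, X90 ✓
A=D19: row 9 → D = X51 ✓
A=D29: row 11 → D = X99 ✓
A=D77: row 12 → D = X93 ✓
A=D33: row 13 → D = X82 ✓
The only A value with inconsistent D is A=D35.

D35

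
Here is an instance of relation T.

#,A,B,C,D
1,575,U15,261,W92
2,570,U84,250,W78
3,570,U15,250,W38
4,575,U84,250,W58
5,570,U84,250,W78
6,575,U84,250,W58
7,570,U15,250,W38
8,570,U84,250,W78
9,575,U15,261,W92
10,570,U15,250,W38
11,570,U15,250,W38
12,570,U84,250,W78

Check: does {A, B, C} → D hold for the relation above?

Yes

(A=575, B=U15, C=261): rows 1, 9 → D = W92, W92 ✓
(A=570, B=U84, C=250): rows 2, 5, 8, 12 → D = W78, W78, W78, W78 ✓
(A=570, B=U15, C=250): rows 3, 7, 10, 11 → D = W38, W38, W38, W38 ✓
(A=575, B=U84, C=250): rows 4, 6 → D = W58, W58 ✓
Every {A, B, C} value is associated with a single D value, so {A, B, C} → D holds.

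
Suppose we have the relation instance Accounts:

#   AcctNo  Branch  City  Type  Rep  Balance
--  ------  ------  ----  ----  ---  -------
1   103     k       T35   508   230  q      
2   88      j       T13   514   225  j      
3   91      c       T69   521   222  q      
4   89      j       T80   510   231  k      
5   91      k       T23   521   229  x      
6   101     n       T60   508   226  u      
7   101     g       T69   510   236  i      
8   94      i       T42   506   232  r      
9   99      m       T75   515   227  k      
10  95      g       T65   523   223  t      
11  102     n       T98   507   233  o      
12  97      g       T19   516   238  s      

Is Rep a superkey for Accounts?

Yes

All 12 rows have distinct Rep values, so Rep → (all attributes) holds and Rep is a superkey.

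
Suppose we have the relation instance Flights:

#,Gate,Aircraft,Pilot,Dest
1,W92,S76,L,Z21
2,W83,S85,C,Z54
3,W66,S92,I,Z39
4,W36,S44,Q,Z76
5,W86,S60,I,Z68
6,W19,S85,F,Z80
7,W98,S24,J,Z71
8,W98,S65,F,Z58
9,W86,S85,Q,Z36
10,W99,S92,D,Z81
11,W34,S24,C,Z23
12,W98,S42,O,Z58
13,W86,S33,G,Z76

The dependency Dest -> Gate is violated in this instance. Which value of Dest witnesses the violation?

Z76

Dest=Z21: row 1 → Gate = W92 ✓
Dest=Z54: row 2 → Gate = W83 ✓
Dest=Z39: row 3 → Gate = W66 ✓
Dest=Z76: rows 4, 13 → Gate takes values {W36, W86} — violation
Dest=Z68: row 5 → Gate = W86 ✓
Dest=Z80: row 6 → Gate = W19 ✓
Dest=Z71: row 7 → Gate = W98 ✓
Dest=Z58: rows 8, 12 → Gate = W98, W98 ✓
Dest=Z36: row 9 → Gate = W86 ✓
Dest=Z81: row 10 → Gate = W99 ✓
Dest=Z23: row 11 → Gate = W34 ✓
The only Dest value with inconsistent Gate is Dest=Z76.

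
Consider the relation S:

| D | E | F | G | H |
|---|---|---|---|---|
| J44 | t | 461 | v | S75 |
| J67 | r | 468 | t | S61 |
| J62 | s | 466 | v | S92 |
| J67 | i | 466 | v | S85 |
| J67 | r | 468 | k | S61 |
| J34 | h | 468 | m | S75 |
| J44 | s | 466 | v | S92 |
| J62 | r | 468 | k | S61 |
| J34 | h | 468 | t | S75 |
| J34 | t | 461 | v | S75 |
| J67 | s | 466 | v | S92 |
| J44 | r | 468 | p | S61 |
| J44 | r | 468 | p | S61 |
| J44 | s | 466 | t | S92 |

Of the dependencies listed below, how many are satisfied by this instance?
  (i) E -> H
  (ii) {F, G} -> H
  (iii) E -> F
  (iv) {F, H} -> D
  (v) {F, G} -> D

(i) E -> H: every LHS value maps to a single RHS value — holds.
(ii) {F, G} -> H: (F=468, G=t): 2 rows → H takes values {S61, S75} — violation; (F=466, G=v): 4 rows → H takes values {S92, S85} — violation — fails.
(iii) E -> F: every LHS value maps to a single RHS value — holds.
(iv) {F, H} -> D: (F=461, H=S75): 2 rows → D takes values {J44, J34} — violation; (F=468, H=S61): 5 rows → D takes values {J67, J62, J44} — violation; (F=466, H=S92): 4 rows → D takes values {J62, J44, J67} — violation — fails.
(v) {F, G} -> D: (F=461, G=v): 2 rows → D takes values {J44, J34} — violation; (F=468, G=t): 2 rows → D takes values {J67, J34} — violation; (F=466, G=v): 4 rows → D takes values {J62, J67, J44} — violation; (F=468, G=k): 2 rows → D takes values {J67, J62} — violation — fails.
2 of the 5 dependencies hold.

2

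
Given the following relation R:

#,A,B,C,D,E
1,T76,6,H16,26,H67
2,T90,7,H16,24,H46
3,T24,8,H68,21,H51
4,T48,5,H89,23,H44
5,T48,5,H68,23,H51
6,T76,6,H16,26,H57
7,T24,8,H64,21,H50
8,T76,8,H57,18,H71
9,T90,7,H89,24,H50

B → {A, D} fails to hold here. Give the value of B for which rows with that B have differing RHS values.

B=6: rows 1, 6 → {A,D} = (T76, 26), (T76, 26) ✓
B=7: rows 2, 9 → {A,D} = (T90, 24), (T90, 24) ✓
B=8: rows 3, 7, 8 → {A,D} takes values {(T24, 21), (T76, 18)} — violation
B=5: rows 4, 5 → {A,D} = (T48, 23), (T48, 23) ✓
The only B value with inconsistent RHS is B=8.

8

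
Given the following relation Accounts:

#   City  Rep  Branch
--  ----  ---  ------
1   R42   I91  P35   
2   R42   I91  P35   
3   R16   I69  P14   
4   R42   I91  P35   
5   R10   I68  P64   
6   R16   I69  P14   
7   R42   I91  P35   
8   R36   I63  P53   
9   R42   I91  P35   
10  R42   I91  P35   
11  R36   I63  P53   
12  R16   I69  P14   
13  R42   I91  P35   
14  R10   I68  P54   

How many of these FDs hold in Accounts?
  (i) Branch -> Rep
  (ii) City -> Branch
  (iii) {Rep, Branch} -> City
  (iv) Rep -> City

(i) Branch -> Rep: every LHS value maps to a single RHS value — holds.
(ii) City -> Branch: City=R10: rows 5, 14 → Branch takes values {P64, P54} — violation — fails.
(iii) {Rep, Branch} -> City: every LHS value maps to a single RHS value — holds.
(iv) Rep -> City: every LHS value maps to a single RHS value — holds.
3 of the 4 dependencies hold.

3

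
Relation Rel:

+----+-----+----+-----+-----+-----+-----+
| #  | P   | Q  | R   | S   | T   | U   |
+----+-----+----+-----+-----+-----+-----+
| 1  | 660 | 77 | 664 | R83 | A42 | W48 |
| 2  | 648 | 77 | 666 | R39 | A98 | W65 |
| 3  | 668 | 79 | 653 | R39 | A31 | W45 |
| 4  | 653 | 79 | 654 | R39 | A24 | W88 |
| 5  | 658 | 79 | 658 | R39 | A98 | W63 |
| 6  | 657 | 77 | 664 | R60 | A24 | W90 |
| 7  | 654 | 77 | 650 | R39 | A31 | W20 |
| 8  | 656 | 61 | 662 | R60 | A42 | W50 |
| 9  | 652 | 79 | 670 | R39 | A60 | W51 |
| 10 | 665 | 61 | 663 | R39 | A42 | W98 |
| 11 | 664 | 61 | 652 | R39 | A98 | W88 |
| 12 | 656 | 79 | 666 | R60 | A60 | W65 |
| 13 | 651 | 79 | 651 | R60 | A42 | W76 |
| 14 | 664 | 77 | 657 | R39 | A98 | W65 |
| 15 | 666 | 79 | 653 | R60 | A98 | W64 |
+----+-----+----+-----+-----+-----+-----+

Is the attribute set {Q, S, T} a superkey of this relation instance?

No

Rows 2 and 14 have the same {Q, S, T} value (Q=77, S=R39, T=A98) but are distinct tuples, so {Q, S, T} does not determine every attribute — not a superkey.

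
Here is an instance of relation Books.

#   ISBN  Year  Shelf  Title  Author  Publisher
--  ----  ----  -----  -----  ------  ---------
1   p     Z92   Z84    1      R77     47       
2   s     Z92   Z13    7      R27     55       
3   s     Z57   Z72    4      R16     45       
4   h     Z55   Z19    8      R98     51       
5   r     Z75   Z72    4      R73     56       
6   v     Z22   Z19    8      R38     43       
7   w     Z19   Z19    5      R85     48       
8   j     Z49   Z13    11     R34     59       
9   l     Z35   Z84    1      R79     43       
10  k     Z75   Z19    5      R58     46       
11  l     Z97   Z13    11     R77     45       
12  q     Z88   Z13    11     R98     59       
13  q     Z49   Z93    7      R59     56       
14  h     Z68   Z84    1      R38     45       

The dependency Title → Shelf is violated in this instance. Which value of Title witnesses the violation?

7

Title=1: rows 1, 9, 14 → Shelf = Z84, Z84, Z84 ✓
Title=7: rows 2, 13 → Shelf takes values {Z13, Z93} — violation
Title=4: rows 3, 5 → Shelf = Z72, Z72 ✓
Title=8: rows 4, 6 → Shelf = Z19, Z19 ✓
Title=5: rows 7, 10 → Shelf = Z19, Z19 ✓
Title=11: rows 8, 11, 12 → Shelf = Z13, Z13, Z13 ✓
The only Title value with inconsistent Shelf is Title=7.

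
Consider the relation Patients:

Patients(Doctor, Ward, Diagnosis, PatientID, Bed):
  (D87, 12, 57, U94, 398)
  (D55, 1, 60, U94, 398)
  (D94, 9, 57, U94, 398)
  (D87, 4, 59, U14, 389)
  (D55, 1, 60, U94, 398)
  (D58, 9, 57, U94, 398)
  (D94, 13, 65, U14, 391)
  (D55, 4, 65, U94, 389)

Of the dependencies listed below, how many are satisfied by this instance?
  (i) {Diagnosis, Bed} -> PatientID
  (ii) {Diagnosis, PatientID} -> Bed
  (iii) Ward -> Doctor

(i) {Diagnosis, Bed} -> PatientID: every LHS value maps to a single RHS value — holds.
(ii) {Diagnosis, PatientID} -> Bed: every LHS value maps to a single RHS value — holds.
(iii) Ward -> Doctor: Ward=9: 2 rows → Doctor takes values {D94, D58} — violation; Ward=4: 2 rows → Doctor takes values {D87, D55} — violation — fails.
2 of the 3 dependencies hold.

2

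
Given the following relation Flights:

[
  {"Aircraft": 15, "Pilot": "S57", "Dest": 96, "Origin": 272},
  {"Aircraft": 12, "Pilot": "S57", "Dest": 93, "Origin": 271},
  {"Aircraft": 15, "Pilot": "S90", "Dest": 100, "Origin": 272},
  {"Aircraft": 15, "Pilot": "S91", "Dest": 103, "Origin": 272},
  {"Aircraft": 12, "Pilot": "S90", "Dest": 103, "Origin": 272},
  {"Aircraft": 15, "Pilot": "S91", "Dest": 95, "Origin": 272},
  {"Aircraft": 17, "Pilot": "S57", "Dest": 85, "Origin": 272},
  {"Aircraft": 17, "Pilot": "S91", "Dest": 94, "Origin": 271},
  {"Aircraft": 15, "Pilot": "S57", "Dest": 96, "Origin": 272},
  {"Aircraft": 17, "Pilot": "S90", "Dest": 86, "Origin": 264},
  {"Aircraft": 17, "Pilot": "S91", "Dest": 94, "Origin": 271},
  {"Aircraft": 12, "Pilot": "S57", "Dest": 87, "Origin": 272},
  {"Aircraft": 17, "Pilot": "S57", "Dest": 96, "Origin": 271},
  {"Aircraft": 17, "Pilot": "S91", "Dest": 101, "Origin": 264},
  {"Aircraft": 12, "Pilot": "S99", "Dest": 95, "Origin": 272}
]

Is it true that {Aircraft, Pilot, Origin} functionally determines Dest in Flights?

No

(Aircraft=15, Pilot=S57, Origin=272): 2 rows → Dest = 96, 96 ✓
(Aircraft=12, Pilot=S57, Origin=271): 1 row → Dest = 93 ✓
(Aircraft=15, Pilot=S90, Origin=272): 1 row → Dest = 100 ✓
(Aircraft=15, Pilot=S91, Origin=272): 2 rows → Dest takes values {103, 95} — violation
(Aircraft=12, Pilot=S90, Origin=272): 1 row → Dest = 103 ✓
(Aircraft=17, Pilot=S57, Origin=272): 1 row → Dest = 85 ✓
(Aircraft=17, Pilot=S91, Origin=271): 2 rows → Dest = 94, 94 ✓
(Aircraft=17, Pilot=S90, Origin=264): 1 row → Dest = 86 ✓
(Aircraft=12, Pilot=S57, Origin=272): 1 row → Dest = 87 ✓
(Aircraft=17, Pilot=S57, Origin=271): 1 row → Dest = 96 ✓
(Aircraft=17, Pilot=S91, Origin=264): 1 row → Dest = 101 ✓
(Aircraft=12, Pilot=S99, Origin=272): 1 row → Dest = 95 ✓
Two rows agree on {Aircraft, Pilot, Origin} but differ on Dest, so {Aircraft, Pilot, Origin} → Dest does not hold.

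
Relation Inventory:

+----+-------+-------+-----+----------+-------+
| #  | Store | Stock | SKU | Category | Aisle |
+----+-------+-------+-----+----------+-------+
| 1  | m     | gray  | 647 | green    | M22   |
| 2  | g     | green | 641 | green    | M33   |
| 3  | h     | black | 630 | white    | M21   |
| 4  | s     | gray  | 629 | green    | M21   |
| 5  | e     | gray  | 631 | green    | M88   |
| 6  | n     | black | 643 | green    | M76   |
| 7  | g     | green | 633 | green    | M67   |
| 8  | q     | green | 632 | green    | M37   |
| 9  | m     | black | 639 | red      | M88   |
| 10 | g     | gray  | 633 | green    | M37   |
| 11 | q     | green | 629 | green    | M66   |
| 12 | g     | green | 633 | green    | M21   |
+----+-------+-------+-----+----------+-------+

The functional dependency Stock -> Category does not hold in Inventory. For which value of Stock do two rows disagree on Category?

black

Stock=gray: rows 1, 4, 5, 10 → Category = green, green, green, green ✓
Stock=green: rows 2, 7, 8, 11, 12 → Category = green, green, green, green, green ✓
Stock=black: rows 3, 6, 9 → Category takes values {white, green, red} — violation
The only Stock value with inconsistent Category is Stock=black.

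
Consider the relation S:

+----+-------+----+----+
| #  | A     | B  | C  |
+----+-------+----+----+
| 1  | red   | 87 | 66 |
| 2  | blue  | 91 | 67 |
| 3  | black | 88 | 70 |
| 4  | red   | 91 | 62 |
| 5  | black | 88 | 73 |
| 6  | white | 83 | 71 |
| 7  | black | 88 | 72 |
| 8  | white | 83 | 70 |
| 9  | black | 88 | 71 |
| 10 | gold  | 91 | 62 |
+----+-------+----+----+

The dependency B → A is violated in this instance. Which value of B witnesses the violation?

91

B=87: row 1 → A = red ✓
B=91: rows 2, 4, 10 → A takes values {blue, red, gold} — violation
B=88: rows 3, 5, 7, 9 → A = black, black, black, black ✓
B=83: rows 6, 8 → A = white, white ✓
The only B value with inconsistent A is B=91.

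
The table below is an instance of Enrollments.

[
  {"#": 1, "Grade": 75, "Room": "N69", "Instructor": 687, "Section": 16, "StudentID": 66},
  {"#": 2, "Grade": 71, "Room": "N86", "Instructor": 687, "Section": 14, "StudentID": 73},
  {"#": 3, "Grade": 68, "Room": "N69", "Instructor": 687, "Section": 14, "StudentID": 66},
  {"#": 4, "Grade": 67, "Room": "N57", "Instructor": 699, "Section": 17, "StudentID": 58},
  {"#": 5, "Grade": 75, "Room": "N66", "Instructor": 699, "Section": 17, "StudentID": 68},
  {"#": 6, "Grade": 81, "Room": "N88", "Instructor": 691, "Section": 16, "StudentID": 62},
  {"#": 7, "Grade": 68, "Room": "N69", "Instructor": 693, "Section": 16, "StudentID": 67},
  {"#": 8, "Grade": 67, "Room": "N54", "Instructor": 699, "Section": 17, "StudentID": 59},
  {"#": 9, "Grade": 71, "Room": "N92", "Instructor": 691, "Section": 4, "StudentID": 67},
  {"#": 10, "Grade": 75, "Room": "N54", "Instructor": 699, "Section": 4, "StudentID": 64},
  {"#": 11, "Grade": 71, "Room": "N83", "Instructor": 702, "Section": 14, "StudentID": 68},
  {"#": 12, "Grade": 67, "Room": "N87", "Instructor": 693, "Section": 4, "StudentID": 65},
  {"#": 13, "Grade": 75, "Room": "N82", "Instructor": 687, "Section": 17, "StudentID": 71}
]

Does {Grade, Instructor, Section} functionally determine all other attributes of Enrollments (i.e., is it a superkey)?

Rows 4 and 8 have the same {Grade, Instructor, Section} value (Grade=67, Instructor=699, Section=17) but are distinct tuples, so {Grade, Instructor, Section} does not determine every attribute — not a superkey.

No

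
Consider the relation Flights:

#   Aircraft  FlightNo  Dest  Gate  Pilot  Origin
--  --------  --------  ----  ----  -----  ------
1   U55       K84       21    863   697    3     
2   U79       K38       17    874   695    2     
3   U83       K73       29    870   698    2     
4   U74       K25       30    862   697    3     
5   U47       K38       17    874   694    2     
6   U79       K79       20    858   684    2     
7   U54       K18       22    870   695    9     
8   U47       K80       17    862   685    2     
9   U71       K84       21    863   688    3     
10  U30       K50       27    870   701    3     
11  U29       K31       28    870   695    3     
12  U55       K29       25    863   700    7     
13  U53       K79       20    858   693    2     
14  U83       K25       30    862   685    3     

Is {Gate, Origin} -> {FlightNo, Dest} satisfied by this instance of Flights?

(Gate=863, Origin=3): rows 1, 9 → {FlightNo,Dest} = (K84, 21), (K84, 21) ✓
(Gate=874, Origin=2): rows 2, 5 → {FlightNo,Dest} = (K38, 17), (K38, 17) ✓
(Gate=870, Origin=2): row 3 → {FlightNo,Dest} = (K73, 29) ✓
(Gate=862, Origin=3): rows 4, 14 → {FlightNo,Dest} = (K25, 30), (K25, 30) ✓
(Gate=858, Origin=2): rows 6, 13 → {FlightNo,Dest} = (K79, 20), (K79, 20) ✓
(Gate=870, Origin=9): row 7 → {FlightNo,Dest} = (K18, 22) ✓
(Gate=862, Origin=2): row 8 → {FlightNo,Dest} = (K80, 17) ✓
(Gate=870, Origin=3): rows 10, 11 → {FlightNo,Dest} takes values {(K50, 27), (K31, 28)} — violation
(Gate=863, Origin=7): row 12 → {FlightNo,Dest} = (K29, 25) ✓
Two rows agree on {Gate, Origin} but differ on {FlightNo, Dest}, so {Gate, Origin} -> {FlightNo, Dest} does not hold.

No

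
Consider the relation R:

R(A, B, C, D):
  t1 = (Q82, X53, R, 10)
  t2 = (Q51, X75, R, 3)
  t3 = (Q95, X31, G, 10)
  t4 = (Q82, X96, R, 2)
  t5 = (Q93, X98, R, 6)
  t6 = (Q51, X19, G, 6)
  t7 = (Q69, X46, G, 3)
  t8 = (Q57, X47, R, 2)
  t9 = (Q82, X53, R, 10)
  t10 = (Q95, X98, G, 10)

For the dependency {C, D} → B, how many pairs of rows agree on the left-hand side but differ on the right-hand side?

2

(C=R, D=10): all 2 rows agree on B — 0 pairs.
(C=G, D=10): violating pairs (3,10) — 1 pair.
(C=R, D=2): violating pairs (4,8) — 1 pair.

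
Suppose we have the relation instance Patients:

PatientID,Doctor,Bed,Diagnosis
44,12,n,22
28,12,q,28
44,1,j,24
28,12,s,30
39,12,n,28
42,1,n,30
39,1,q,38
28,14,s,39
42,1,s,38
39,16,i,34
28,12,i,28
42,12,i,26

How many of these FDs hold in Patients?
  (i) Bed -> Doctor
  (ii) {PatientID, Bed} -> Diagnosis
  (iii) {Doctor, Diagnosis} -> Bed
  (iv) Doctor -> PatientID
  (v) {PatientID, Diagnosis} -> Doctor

1

(i) Bed -> Doctor: Bed=n: 3 rows → Doctor takes values {12, 1} — violation; Bed=q: 2 rows → Doctor takes values {12, 1} — violation; Bed=s: 3 rows → Doctor takes values {12, 14, 1} — violation; Bed=i: 3 rows → Doctor takes values {16, 12} — violation — fails.
(ii) {PatientID, Bed} -> Diagnosis: (PatientID=28, Bed=s): 2 rows → Diagnosis takes values {30, 39} — violation — fails.
(iii) {Doctor, Diagnosis} -> Bed: (Doctor=12, Diagnosis=28): 3 rows → Bed takes values {q, n, i} — violation; (Doctor=1, Diagnosis=38): 2 rows → Bed takes values {q, s} — violation — fails.
(iv) Doctor -> PatientID: Doctor=12: 6 rows → PatientID takes values {44, 28, 39, 42} — violation; Doctor=1: 4 rows → PatientID takes values {44, 42, 39} — violation — fails.
(v) {PatientID, Diagnosis} -> Doctor: every LHS value maps to a single RHS value — holds.
1 of the 5 dependencies holds.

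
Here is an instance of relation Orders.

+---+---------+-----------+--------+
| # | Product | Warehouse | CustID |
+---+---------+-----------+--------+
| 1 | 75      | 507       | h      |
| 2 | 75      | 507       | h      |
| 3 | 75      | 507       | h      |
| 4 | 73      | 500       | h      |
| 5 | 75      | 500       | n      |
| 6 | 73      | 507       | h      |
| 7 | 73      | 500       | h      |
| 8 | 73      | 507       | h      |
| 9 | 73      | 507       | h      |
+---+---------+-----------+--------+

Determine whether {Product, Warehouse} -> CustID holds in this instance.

Yes

(Product=75, Warehouse=507): rows 1, 2, 3 → CustID = h, h, h ✓
(Product=73, Warehouse=500): rows 4, 7 → CustID = h, h ✓
(Product=75, Warehouse=500): row 5 → CustID = n ✓
(Product=73, Warehouse=507): rows 6, 8, 9 → CustID = h, h, h ✓
Every {Product, Warehouse} value is associated with a single CustID value, so {Product, Warehouse} -> CustID holds.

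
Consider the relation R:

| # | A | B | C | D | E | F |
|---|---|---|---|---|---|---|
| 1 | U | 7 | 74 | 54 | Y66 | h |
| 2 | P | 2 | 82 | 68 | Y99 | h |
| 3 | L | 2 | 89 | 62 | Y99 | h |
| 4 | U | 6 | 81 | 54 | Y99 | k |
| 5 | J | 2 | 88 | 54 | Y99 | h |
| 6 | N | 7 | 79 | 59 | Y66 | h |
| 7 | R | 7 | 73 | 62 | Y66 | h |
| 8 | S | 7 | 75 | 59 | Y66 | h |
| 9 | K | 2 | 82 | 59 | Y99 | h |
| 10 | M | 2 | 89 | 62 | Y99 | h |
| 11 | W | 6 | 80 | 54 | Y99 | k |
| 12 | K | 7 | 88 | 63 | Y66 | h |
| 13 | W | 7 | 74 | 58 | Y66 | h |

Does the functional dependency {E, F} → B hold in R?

(E=Y66, F=h): rows 1, 6, 7, 8, 12, 13 → B = 7, 7, 7, 7, 7, 7 ✓
(E=Y99, F=h): rows 2, 3, 5, 9, 10 → B = 2, 2, 2, 2, 2 ✓
(E=Y99, F=k): rows 4, 11 → B = 6, 6 ✓
Every {E, F} value is associated with a single B value, so {E, F} → B holds.

Yes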